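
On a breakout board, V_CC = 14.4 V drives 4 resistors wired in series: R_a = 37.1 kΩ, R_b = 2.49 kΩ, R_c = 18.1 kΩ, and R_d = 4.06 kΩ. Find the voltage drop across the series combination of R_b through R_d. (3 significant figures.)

Series total: ΣR = 37.1 + 2.49 + 18.1 + 4.06 = 61.75 kΩ.
R_{R_b..R_d} = 2.49 + 18.1 + 4.06 = 24.65 kΩ.
V = V_CC · R/ΣR = 14.4 × 0.3992 = 5.748 V.

V ≈ 5.75 V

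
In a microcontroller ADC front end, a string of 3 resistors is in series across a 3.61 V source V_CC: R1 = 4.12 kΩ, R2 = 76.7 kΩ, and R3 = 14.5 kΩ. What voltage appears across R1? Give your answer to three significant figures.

V ≈ 0.156 V

Total series resistance ΣR = 4.12 + 76.7 + 14.5 = 95.32 kΩ.
V = V_CC · R/ΣR = 3.61 × 0.04322 = 0.1560 V.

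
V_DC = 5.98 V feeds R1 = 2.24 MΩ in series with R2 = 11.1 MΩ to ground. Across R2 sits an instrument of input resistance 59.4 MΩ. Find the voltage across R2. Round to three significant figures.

First combine the lower leg with the load: R2 ‖ R_L = 9.352 MΩ.
Now apply the divider: V_out = 5.98 × 0.8068 = 4.824 V.

V_out ≈ 4.82 V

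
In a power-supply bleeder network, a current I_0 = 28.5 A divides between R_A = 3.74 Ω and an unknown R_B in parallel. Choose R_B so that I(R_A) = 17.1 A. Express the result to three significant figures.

In a two-way split, I_A/I_0 = R_B/(R_A + R_B).
With f = 0.6000, R_B = R_A · f/(1−f) = 3.74 × 1.500 = 5.610 Ω.

R_B ≈ 5.61 Ω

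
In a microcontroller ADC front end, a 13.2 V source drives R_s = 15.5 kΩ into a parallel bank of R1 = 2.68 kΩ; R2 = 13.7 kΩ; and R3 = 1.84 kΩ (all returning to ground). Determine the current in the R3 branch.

I ≈ 0.439 mA

Equivalent of the parallel group: R_p = 1.011 kΩ.
Node voltage V_A = V_supply · R_p/(R_s + R_p) = 13.2 × 0.06120 = 0.8079 V.
I(R3) = V_A / R3 = 0.8079/1.84 = 0.4391 mA.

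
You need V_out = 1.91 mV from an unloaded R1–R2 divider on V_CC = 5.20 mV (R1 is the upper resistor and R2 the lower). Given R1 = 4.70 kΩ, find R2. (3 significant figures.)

R2 ≈ 2.73 kΩ

The divider ratio is R2/(R1+R2) = 1.91/5.20 = 0.3673.
R2 = R1 · 0.3673/(1 − 0.3673) = 2.729 kΩ.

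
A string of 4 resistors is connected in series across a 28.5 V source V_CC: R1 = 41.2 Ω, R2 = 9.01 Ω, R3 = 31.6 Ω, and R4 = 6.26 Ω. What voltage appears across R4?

Series total: ΣR = 41.2 + 9.01 + 31.6 + 6.26 = 88.07 Ω.
By the voltage-divider rule, V = 28.5 × 6.260/88.07 = 2.026 V.

V ≈ 2.03 V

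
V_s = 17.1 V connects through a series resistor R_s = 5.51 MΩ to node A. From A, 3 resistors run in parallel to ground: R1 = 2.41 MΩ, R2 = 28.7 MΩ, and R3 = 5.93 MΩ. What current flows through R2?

Equivalent of the parallel group: R_p = 1.617 MΩ.
Node voltage V_A = V_s · R_p/(R_s + R_p) = 17.1 × 0.2269 = 3.880 V.
Branch current I = V_A/R2 = 3.880/28.7 = 0.1352 µA.
(Equivalently: I_total = 2.399 µA, then current-divider fraction G_k/ΣG = 0.05634.)

I ≈ 0.135 µA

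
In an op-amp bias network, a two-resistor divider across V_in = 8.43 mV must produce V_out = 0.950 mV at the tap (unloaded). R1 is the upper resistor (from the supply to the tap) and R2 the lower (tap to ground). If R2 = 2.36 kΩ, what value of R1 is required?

Required fraction k = V_out/V_in = 0.1127.
R1 = R2·(1/k − 1) = 2.36 × 7.874 = 18.58 kΩ.

R1 ≈ 18.6 kΩ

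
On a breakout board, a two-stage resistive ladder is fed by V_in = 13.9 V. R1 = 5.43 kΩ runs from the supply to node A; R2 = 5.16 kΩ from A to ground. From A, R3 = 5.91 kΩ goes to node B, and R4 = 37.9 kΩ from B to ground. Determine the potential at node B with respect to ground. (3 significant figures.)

V_B ≈ 5.53 V

Looking into the second stage from A: R3 + R4 = 43.81 kΩ appears in parallel with R2.
Effective lower resistance at A: R2 ‖ 43.81 = 4.616 kΩ.
First divider: V_A = V_in · 4.616/(5.43 + 4.616) = 6.387 V.
V_B = V_A × 0.8651 = 5.525 V.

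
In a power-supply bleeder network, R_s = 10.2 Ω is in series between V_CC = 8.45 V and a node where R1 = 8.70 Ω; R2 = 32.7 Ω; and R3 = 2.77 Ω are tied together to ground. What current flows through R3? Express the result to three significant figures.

Parallel bank: R_p = 1/(1/8.70 + 1/32.7 + 1/2.77) = 1.974 Ω.
V_A by voltage divider: V_A = 8.45 × 1.974/(10.2 + 1.974) = 1.370 V.
I(R3) = V_A / R3 = 1.370/2.77 = 0.4947 A.

I ≈ 0.495 A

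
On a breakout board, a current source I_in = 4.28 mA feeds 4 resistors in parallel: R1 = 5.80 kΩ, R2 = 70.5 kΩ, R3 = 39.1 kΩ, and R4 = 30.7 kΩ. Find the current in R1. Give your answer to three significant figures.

I ≈ 3.02 mA

Conductances: ΣG = 1/5.80 + 1/70.5 + 1/39.1 + 1/30.7 = 0.2447 (1/kΩ).
By the current-divider rule, I = I_in · G_k/ΣG = 4.28 × 0.7045 = 3.015 mA.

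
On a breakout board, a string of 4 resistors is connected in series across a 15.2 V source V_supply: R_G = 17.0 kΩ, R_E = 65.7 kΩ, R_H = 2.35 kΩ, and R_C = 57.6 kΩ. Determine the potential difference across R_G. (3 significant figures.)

Total series resistance ΣR = 17.0 + 65.7 + 2.35 + 57.6 = 142.7 kΩ.
By the voltage-divider rule, V = 15.2 × 17.00/142.7 = 1.811 V.

V ≈ 1.81 V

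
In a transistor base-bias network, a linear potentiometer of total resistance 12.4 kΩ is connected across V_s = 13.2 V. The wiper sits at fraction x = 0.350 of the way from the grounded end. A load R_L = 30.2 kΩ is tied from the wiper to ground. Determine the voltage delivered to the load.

V_out ≈ 4.23 V

Split the track: R_lower = x·R_p = 4.340 kΩ, R_upper = (1−x)·R_p = 8.060 kΩ.
(x·R_p) ‖ R_L = 3.795 kΩ.
V_out = 13.2 × 3.795/(8.060 + 3.795) = 4.225 V.
(Unloaded: V_out = x·V_s = 4.62 V.)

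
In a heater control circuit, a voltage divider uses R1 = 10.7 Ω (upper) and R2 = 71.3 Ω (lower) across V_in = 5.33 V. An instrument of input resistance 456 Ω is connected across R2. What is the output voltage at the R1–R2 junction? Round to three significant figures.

The load sits in parallel with R2, giving an effective lower resistance R2' = R2·R_L/(R2+R_L) = 61.66 Ω.
Voltage divider with the loaded lower leg: V_out = 5.33 × 61.66/(10.7 + 61.66) = 5.33 × 0.8521 = 4.542 V.

V_out ≈ 4.54 V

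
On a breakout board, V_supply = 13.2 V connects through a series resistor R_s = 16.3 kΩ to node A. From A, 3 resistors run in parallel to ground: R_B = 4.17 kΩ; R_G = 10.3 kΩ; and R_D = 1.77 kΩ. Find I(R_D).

Combine the parallel branches: R_p = (1/4.17 + 1/10.3 + 1/1.77)⁻¹ = 1.109 kΩ.
V_A by voltage divider: V_A = 13.2 × 1.109/(16.3 + 1.109) = 0.8407 V.
Branch current I = V_A/R_D = 0.8407/1.77 = 0.4750 mA.
(Check via current divider: I_total = 0.7582 mA; share G_k/ΣG = 0.6264 → same result.)

I ≈ 0.475 mA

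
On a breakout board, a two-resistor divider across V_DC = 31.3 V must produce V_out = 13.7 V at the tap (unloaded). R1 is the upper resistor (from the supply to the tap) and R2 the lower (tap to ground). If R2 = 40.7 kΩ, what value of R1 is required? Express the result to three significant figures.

R1 ≈ 52.3 kΩ

V_out/V_DC = R2/(R1+R2) = 0.4377.
So R1 = R2 · (V_DC/V_out − 1) = 40.7 × (31.3/13.7 − 1) = 40.7 × 1.285 = 52.29 kΩ.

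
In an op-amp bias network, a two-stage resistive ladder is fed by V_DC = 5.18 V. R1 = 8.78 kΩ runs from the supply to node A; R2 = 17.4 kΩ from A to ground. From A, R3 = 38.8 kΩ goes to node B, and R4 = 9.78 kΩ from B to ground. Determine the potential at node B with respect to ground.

Node A sees R2 in parallel with the series input of stage 2, R3 + R4 = 48.58 kΩ.
R2 ‖ (R3+R4) = 12.81 kΩ.
So V_A = 5.18 × 0.5934 = 3.074 V.
Stage 2 is unloaded, so V_B = V_A · R4/(R3+R4) = 3.074 × 9.78/48.58 = 0.6188 V.

V_B ≈ 0.619 V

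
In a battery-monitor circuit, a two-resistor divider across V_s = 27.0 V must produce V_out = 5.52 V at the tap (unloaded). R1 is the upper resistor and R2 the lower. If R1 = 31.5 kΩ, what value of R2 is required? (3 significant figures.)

R2 ≈ 8.09 kΩ

Required fraction k = V_out/V_s = 0.2044.
Rearranging, R2 = R1·k/(1−k) = 31.5 × 0.2570 = 8.095 kΩ.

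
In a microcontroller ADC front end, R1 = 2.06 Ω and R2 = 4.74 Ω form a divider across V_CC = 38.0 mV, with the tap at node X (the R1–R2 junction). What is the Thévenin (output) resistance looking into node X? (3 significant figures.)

Looking into X with the source shorted: R_th = R1·R2/(R1+R2) = 2.060 × 4.74/6.800 = 1.436 Ω.

R_th ≈ 1.44 Ω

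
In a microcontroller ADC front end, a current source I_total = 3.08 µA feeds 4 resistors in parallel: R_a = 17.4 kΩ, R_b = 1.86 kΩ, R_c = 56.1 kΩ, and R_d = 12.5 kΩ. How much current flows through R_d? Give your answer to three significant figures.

ΣG = 1/17.4 + 1/1.86 + 1/56.1 + 1/12.5 = 0.6929.
Current divider: I(R_d) = I_total · G_k/ΣG = 3.08 × (0.08000/0.6929) = 3.08 × 0.1155 = 0.3556 µA.

I ≈ 0.356 µA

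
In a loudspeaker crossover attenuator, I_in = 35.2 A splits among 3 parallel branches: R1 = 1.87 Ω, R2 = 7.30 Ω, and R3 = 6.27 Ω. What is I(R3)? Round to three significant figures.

I ≈ 6.75 A

ΣG = 1/1.87 + 1/7.30 + 1/6.27 = 0.8312.
R3 takes the fraction G_k/ΣG = 0.1595/0.8312 = 0.1919, so I = 35.2 × 0.1919 = 6.754 A.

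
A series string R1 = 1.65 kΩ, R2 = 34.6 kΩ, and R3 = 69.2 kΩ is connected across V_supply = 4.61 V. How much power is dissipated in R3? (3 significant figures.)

P ≈ 0.132 mW

ΣR = 105.5 kΩ → I = 4.61/105.5 = 0.04372 mA.
P = I²R = 0.001911 × 69.2 = 0.1323 mW.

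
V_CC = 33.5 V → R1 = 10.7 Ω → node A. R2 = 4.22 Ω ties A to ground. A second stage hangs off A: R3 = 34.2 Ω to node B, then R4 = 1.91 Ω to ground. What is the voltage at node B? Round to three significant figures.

V_B ≈ 0.462 V

Looking into the second stage from A: R3 + R4 = 36.11 Ω appears in parallel with R2.
Effective lower resistance at A: R2 ‖ 36.11 = 3.778 Ω.
First divider: V_A = V_CC · 3.778/(10.7 + 3.778) = 8.742 V.
Then the unloaded second divider: V_B = V_A × R4/(R3+R4) = 8.742 × 0.05289 = 0.4624 V.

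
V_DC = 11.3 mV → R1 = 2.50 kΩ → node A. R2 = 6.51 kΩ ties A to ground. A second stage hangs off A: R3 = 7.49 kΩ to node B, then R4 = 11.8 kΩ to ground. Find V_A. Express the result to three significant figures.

V_A ≈ 7.47 mV

Looking into the second stage from A: R3 + R4 = 19.29 kΩ appears in parallel with R2.
R2 ‖ (R3+R4) = 4.867 kΩ.
V_A = 11.3 × 4.867/(2.50 + 4.867) = 7.466 mV.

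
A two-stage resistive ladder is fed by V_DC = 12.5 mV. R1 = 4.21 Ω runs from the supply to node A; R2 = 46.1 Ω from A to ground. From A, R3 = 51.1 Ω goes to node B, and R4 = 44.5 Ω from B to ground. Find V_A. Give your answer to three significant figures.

V_A ≈ 11.0 mV

The second stage (R3 + R4 = 95.60 Ω) loads node A in parallel with R2.
R2 ‖ (R3+R4) = 31.10 Ω.
First divider: V_A = V_DC · 31.10/(4.21 + 31.10) = 11.01 mV.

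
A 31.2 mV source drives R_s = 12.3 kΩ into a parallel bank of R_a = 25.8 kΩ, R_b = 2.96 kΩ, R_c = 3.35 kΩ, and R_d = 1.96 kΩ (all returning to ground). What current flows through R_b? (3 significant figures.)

Parallel bank: R_p = 1/(1/25.8 + 1/2.96 + 1/3.35 + 1/1.96) = 0.8437 kΩ.
V_A by voltage divider: V_A = 31.2 × 0.8437/(12.3 + 0.8437) = 2.003 mV.
Branch current I = V_A/R_b = 2.003/2.96 = 0.6766 µA.
(Check via current divider: I_total = 2.374 µA; share G_k/ΣG = 0.2850 → same result.)

I ≈ 0.677 µA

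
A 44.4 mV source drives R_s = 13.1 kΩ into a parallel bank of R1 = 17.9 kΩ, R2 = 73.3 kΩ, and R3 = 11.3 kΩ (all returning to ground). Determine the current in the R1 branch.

Equivalent of the parallel group: R_p = 6.329 kΩ.
V_A by voltage divider: V_A = 44.4 × 6.329/(13.1 + 6.329) = 14.46 mV.
Branch current I = V_A/R1 = 14.46/17.9 = 0.8080 µA.
(Check via current divider: I_total = 2.285 µA; share G_k/ΣG = 0.3536 → same result.)

I ≈ 0.808 µA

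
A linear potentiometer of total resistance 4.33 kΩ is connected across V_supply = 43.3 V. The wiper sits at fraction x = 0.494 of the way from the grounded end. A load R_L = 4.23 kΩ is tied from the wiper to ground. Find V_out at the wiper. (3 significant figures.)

Lower segment x·R_p = 2.139 kΩ; upper segment (1−x)·R_p = 2.191 kΩ.
(x·R_p) ‖ R_L = 1.421 kΩ.
Then V_out = V_supply · 1.421/(2.191 + 1.421) = 17.03 V.

V_out ≈ 17.0 V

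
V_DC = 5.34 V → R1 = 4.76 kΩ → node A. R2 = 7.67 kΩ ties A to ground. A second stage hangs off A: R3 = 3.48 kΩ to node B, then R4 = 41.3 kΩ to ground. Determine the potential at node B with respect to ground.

The second stage (R3 + R4 = 44.78 kΩ) loads node A in parallel with R2.
Effective lower resistance at A: R2 ‖ 44.78 = 6.548 kΩ.
So V_A = 5.34 × 0.5791 = 3.092 V.
V_B = V_A × 0.9223 = 2.852 V.

V_B ≈ 2.85 V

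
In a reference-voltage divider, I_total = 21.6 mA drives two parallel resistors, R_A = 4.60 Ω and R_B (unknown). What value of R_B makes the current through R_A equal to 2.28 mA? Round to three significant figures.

In a two-way split, I_A/I_total = R_B/(R_A + R_B).
2.28/21.6 = R_B/(R_A + R_B) → R_B = R_A · (0.1056)/(1 − 0.1056) = 4.60 × 0.1180 = 0.5429 Ω.

R_B ≈ 0.543 Ω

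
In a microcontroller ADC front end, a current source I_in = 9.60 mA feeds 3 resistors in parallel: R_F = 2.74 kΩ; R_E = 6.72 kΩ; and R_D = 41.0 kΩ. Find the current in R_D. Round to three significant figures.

ΣG = 1/2.74 + 1/6.72 + 1/41.0 = 0.5382.
By the current-divider rule, I = I_in · G_k/ΣG = 9.60 × 0.04532 = 0.4351 mA.

I ≈ 0.435 mA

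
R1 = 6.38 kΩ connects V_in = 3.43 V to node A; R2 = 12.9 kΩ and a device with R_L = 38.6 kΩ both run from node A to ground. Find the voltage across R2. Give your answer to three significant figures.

V_out ≈ 2.07 V

First combine the lower leg with the load: R2 ‖ R_L = 9.669 kΩ.
Then V_out = V_in · R2'/(R1 + R2') = 3.43 × 9.669/16.05 = 2.066 V.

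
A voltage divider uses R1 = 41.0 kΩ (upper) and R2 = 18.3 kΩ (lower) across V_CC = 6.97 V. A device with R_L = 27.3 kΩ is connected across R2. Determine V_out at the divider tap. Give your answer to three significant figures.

V_out ≈ 1.47 V

First combine the lower leg with the load: R2 ‖ R_L = 10.96 kΩ.
Then V_out = V_CC · R2'/(R1 + R2') = 6.97 × 10.96/51.96 = 1.470 V.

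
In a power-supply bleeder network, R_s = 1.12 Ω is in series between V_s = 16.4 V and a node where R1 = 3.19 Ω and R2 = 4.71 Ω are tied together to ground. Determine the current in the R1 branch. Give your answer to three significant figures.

Combine the parallel branches: R_p = (1/3.19 + 1/4.71)⁻¹ = 1.902 Ω.
Node voltage V_A = V_s · R_p/(R_s + R_p) = 16.4 × 0.6294 = 10.32 V.
Branch current I = V_A/R1 = 10.32/3.19 = 3.236 A.

I ≈ 3.24 A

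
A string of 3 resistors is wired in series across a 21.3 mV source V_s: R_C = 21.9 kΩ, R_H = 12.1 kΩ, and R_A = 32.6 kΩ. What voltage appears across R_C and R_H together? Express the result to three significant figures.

V ≈ 10.9 mV

Series total: ΣR = 21.9 + 12.1 + 32.6 = 66.60 kΩ.
R_{R_C..R_H} = 21.9 + 12.1 = 34.00 kΩ.
By the voltage-divider rule, V = 21.3 × 34.00/66.60 = 10.87 mV.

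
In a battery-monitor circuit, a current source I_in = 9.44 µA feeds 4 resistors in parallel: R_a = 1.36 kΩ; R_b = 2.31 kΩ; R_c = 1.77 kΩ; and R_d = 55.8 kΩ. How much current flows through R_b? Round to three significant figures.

ΣG = 1/1.36 + 1/2.31 + 1/1.77 + 1/55.8 = 1.751.
Current divider: I(R_b) = I_in · G_k/ΣG = 9.44 × (0.4329/1.751) = 9.44 × 0.2472 = 2.334 µA.

I ≈ 2.33 µA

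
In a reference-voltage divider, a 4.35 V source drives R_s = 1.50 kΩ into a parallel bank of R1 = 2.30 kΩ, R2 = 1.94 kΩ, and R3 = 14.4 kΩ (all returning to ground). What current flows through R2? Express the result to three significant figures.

I ≈ 0.886 mA

Equivalent of the parallel group: R_p = 0.9807 kΩ.
V_A = 4.35 × 0.9807/2.481 = 1.720 V.
I(R2) = V_A / R2 = 1.720/1.94 = 0.8864 mA.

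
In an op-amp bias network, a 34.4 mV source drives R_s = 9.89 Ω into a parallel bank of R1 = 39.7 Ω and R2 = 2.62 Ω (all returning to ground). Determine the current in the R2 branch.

Parallel bank: R_p = 1/(1/39.7 + 1/2.62) = 2.458 Ω.
V_A = 34.4 × 2.458/12.35 = 6.847 mV.
Branch current I = V_A/R2 = 6.847/2.62 = 2.613 mA.

I ≈ 2.61 mA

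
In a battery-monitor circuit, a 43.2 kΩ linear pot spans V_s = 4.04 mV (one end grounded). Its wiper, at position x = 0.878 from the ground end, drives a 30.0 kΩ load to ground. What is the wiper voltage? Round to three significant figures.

Lower segment x·R_p = 37.93 kΩ; upper segment (1−x)·R_p = 5.270 kΩ.
Lower segment in parallel with the load: 37.93 ‖ 30.0 = 16.75 kΩ.
Then V_out = V_s · 16.75/(5.270 + 16.75) = 3.073 mV.
(Unloaded: V_out = x·V_s = 3.55 mV.)

V_out ≈ 3.07 mV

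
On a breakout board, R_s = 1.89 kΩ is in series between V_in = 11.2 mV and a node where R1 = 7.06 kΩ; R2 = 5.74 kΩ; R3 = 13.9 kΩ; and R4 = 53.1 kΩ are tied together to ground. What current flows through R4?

I ≈ 0.119 µA

Parallel bank: R_p = 1/(1/7.06 + 1/5.74 + 1/13.9 + 1/53.1) = 2.459 kΩ.
Node voltage V_A = V_in · R_p/(R_s + R_p) = 11.2 × 0.5654 = 6.333 mV.
Branch current I = V_A/R4 = 6.333/53.1 = 0.1193 µA.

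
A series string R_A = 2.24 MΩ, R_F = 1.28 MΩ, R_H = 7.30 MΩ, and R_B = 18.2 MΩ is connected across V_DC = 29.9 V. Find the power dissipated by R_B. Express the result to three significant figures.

P ≈ 19.3 µW

Series current I = V_DC/ΣR = 29.9/29.02 = 1.030 µA.
V(R_B) = I·R = 18.75 V; P = V·I = 18.75 × 1.030 = 19.32 µW.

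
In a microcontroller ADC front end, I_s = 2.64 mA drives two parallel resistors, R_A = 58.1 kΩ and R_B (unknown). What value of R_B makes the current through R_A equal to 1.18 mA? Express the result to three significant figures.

R_B ≈ 47.0 kΩ

Two-branch current divider: I_A = I_s · R_B/(R_A + R_B).
With f = 0.4470, R_B = R_A · f/(1−f) = 58.1 × 0.8082 = 46.96 kΩ.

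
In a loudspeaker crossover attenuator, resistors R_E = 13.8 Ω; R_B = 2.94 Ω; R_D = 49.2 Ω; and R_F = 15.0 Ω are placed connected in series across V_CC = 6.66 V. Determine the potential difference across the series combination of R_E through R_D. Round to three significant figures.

V ≈ 5.43 V

Total series resistance ΣR = 13.8 + 2.94 + 49.2 + 15.0 = 80.94 Ω.
R_{R_E..R_D} = 13.8 + 2.94 + 49.2 = 65.94 Ω.
Voltage divider: V = V_CC · (65.94 / 80.94) = 6.66 × 0.8147 = 5.426 V.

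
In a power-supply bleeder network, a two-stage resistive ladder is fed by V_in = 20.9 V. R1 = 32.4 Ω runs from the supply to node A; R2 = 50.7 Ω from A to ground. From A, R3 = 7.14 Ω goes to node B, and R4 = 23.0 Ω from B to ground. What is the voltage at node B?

V_B ≈ 5.88 V

Node A sees R2 in parallel with the series input of stage 2, R3 + R4 = 30.14 Ω.
R2 ‖ (R3+R4) = 18.90 Ω.
First divider: V_A = V_in · 18.90/(32.4 + 18.90) = 7.701 V.
Then the unloaded second divider: V_B = V_A × R4/(R3+R4) = 7.701 × 0.7631 = 5.876 V.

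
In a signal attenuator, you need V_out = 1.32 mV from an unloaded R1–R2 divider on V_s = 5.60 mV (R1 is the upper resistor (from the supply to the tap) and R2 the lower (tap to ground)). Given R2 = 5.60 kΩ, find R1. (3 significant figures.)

R1 ≈ 18.2 kΩ

The divider ratio is R2/(R1+R2) = 1.32/5.60 = 0.2357.
R1 = R2·(1/k − 1) = 5.60 × 3.242 = 18.16 kΩ.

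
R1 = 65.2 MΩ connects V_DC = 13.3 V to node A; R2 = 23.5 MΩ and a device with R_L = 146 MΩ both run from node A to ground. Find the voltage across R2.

R2 ‖ R_L = (23.5 × 146)/(23.5 + 146) = 20.24 MΩ.
Now apply the divider: V_out = 13.3 × 0.2369 = 3.151 V.

V_out ≈ 3.15 V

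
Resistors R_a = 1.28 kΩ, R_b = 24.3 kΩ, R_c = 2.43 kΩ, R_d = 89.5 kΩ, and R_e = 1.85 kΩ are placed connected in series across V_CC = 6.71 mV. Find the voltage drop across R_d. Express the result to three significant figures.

ΣR = 1.28 + 24.3 + 2.43 + 89.5 + 1.85 = 119.4 kΩ.
By the voltage-divider rule, V = 6.71 × 89.50/119.4 = 5.031 mV.

V ≈ 5.03 mV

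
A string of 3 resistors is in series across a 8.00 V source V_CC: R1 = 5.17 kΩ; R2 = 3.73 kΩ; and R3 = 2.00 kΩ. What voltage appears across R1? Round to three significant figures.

V ≈ 3.79 V

ΣR = 5.17 + 3.73 + 2.00 = 10.90 kΩ.
V = V_CC · R/ΣR = 8.00 × 0.4743 = 3.794 V.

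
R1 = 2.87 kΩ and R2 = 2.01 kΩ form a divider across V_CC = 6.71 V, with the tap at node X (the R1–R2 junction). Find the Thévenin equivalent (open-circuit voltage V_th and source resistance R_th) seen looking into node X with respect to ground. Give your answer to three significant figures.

V_th is the unloaded tap voltage: V_CC · R2/(R1+R2) = 6.71 × 0.4119 = 2.764 V.
Looking into X with the source shorted: R_th = R1·R2/(R1+R2) = 2.870 × 2.01/4.880 = 1.182 kΩ.

V_th ≈ 2.76 V, R_th ≈ 1.18 kΩ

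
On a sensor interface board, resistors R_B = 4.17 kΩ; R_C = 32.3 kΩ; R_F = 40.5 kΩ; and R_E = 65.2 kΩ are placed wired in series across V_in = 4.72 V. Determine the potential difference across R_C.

V ≈ 1.07 V

Series total: ΣR = 4.17 + 32.3 + 40.5 + 65.2 = 142.2 kΩ.
Voltage divider: V = V_in · (32.30 / 142.2) = 4.72 × 0.2272 = 1.072 V.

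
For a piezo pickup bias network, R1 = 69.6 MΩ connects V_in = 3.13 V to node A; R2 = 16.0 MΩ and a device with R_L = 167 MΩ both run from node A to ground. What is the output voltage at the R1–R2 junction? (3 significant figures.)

V_out ≈ 0.543 V

The load sits in parallel with R2, giving an effective lower resistance R2' = R2·R_L/(R2+R_L) = 14.60 MΩ.
Then V_out = V_in · R2'/(R1 + R2') = 3.13 × 14.60/84.20 = 0.5428 V.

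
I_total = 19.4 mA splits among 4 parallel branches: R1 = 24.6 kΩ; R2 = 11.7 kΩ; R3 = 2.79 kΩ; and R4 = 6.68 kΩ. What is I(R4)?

ΣG = 1/24.6 + 1/11.7 + 1/2.79 + 1/6.68 = 0.6342.
R4 takes the fraction G_k/ΣG = 0.1497/0.6342 = 0.2360, so I = 19.4 × 0.2360 = 4.579 mA.

I ≈ 4.58 mA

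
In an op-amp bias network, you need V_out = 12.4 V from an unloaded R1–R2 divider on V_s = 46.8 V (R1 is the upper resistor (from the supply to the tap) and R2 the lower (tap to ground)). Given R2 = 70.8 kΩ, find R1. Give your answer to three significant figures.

The divider ratio is R2/(R1+R2) = 12.4/46.8 = 0.2650.
Rearranging, R1 = R2·(1−k)/k = 70.8 × 2.774 = 196.4 kΩ.

R1 ≈ 196 kΩ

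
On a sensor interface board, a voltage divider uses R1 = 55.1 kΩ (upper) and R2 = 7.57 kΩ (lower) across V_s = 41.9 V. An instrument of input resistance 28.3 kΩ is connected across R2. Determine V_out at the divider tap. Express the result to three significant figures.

V_out ≈ 4.10 V

The load sits in parallel with R2, giving an effective lower resistance R2' = R2·R_L/(R2+R_L) = 5.972 kΩ.
Voltage divider with the loaded lower leg: V_out = 41.9 × 5.972/(55.1 + 5.972) = 41.9 × 0.09779 = 4.098 V.
(Unloaded it would be 5.06 V; the load pulls it down.)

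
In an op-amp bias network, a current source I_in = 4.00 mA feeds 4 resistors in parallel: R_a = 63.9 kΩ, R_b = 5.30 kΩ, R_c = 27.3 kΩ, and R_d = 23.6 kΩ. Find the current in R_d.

Conductances: ΣG = 1/63.9 + 1/5.30 + 1/27.3 + 1/23.6 = 0.2833 (1/kΩ).
By the current-divider rule, I = I_in · G_k/ΣG = 4.00 × 0.1496 = 0.5982 mA.

I ≈ 0.598 mA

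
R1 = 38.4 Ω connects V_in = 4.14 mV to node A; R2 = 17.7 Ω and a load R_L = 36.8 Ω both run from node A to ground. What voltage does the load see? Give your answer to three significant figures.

First combine the lower leg with the load: R2 ‖ R_L = 11.95 Ω.
Now apply the divider: V_out = 4.14 × 0.2374 = 0.9827 mV.

V_out ≈ 0.983 mV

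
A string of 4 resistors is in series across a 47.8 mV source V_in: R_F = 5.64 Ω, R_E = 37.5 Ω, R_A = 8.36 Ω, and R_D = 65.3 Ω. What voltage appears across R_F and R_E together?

V ≈ 17.7 mV

ΣR = 5.64 + 37.5 + 8.36 + 65.3 = 116.8 Ω.
R_{R_F..R_E} = 5.64 + 37.5 = 43.14 Ω.
By the voltage-divider rule, V = 47.8 × 43.14/116.8 = 17.65 mV.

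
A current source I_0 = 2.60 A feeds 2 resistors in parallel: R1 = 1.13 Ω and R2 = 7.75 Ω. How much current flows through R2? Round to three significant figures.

Two-branch current divider: I_k = I_0 · R_other/(R_1 + R_2).
So I = 2.60 × 1.13/8.880 = 0.3309 A.

I ≈ 0.331 A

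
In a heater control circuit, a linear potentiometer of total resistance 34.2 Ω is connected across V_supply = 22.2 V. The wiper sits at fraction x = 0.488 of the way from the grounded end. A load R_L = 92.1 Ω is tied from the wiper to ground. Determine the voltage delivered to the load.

The pot divides into 17.51 Ω above the wiper and 16.69 Ω below.
Lower segment in parallel with the load: 16.69 ‖ 92.1 = 14.13 Ω.
V_out = 22.2 × 14.13/(17.51 + 14.13) = 9.914 V.
(Unloaded: V_out = x·V_supply = 10.8 V.)

V_out ≈ 9.91 V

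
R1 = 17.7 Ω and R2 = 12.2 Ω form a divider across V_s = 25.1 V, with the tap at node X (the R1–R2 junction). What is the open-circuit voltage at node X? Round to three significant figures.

V_th is the unloaded tap voltage: V_s · R2/(R1+R2) = 25.1 × 0.4080 = 10.24 V.

V_th ≈ 10.2 V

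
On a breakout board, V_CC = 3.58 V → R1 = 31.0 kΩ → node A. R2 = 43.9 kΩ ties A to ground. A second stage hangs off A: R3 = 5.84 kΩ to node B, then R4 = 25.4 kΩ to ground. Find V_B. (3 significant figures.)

V_B ≈ 1.08 V

Node A sees R2 in parallel with the series input of stage 2, R3 + R4 = 31.24 kΩ.
Effective lower resistance at A: R2 ‖ 31.24 = 18.25 kΩ.
First divider: V_A = V_CC · 18.25/(31.0 + 18.25) = 1.327 V.
Then the unloaded second divider: V_B = V_A × R4/(R3+R4) = 1.327 × 0.8131 = 1.079 V.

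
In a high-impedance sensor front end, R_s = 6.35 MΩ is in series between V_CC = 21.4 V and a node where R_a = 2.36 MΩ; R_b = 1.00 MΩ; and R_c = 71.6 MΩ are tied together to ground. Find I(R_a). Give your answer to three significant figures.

Combine the parallel branches: R_p = (1/2.36 + 1/1.00 + 1/71.6)⁻¹ = 0.6956 MΩ.
V_A = 21.4 × 0.6956/7.046 = 2.113 V.
I(R_a) = V_A / R_a = 2.113/2.36 = 0.8952 µA.

I ≈ 0.895 µA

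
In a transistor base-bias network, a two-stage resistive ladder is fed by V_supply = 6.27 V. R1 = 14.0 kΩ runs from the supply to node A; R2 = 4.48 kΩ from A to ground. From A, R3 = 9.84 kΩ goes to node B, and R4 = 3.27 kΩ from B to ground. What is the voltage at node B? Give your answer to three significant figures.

V_B ≈ 0.301 V

Looking into the second stage from A: R3 + R4 = 13.11 kΩ appears in parallel with R2.
R2 ‖ (R3+R4) = 3.339 kΩ.
So V_A = 6.27 × 0.1926 = 1.207 V.
V_B = V_A × 0.2494 = 0.3012 V.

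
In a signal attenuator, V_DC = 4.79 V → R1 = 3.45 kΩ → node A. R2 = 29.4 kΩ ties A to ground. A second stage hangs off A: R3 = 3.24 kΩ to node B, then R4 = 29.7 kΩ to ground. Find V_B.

Looking into the second stage from A: R3 + R4 = 32.94 kΩ appears in parallel with R2.
R2 ‖ (R3+R4) = 15.53 kΩ.
So V_A = 4.79 × 0.8183 = 3.920 V.
Stage 2 is unloaded, so V_B = V_A · R4/(R3+R4) = 3.920 × 29.7/32.94 = 3.534 V.

V_B ≈ 3.53 V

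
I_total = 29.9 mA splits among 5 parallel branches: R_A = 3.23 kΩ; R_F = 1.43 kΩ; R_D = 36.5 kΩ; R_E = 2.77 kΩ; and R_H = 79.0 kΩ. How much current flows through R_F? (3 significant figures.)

I ≈ 14.8 mA

ΣG = 1/3.23 + 1/1.43 + 1/36.5 + 1/2.77 + 1/79.0 = 1.410.
Current divider: I(R_F) = I_total · G_k/ΣG = 29.9 × (0.6993/1.410) = 29.9 × 0.4960 = 14.83 mA.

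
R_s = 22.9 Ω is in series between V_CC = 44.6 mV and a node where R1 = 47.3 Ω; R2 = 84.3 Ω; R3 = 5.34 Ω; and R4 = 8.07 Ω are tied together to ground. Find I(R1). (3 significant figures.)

Equivalent of the parallel group: R_p = 2.905 Ω.
V_A = 44.6 × 2.905/25.81 = 5.021 mV.
I(R1) = V_A / R1 = 5.021/47.3 = 0.1062 mA.

I ≈ 0.106 mA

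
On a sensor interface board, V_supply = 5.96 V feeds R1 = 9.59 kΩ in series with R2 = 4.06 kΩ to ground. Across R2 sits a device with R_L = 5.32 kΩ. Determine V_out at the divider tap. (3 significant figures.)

V_out ≈ 1.15 V

R2 ‖ R_L = (4.06 × 5.32)/(4.06 + 5.32) = 2.303 kΩ.
Now apply the divider: V_out = 5.96 × 0.1936 = 1.154 V.
(Unloaded it would be 1.77 V; the load pulls it down.)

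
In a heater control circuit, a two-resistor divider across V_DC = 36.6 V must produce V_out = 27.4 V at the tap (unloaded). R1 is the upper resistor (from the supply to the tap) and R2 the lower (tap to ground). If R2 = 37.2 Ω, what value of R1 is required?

V_out/V_DC = R2/(R1+R2) = 0.7486.
Rearranging, R1 = R2·(1−k)/k = 37.2 × 0.3358 = 12.49 Ω.

R1 ≈ 12.5 Ω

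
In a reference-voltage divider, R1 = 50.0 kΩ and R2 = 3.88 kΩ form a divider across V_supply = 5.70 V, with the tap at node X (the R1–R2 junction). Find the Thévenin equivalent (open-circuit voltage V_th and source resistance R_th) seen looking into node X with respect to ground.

V_th ≈ 0.410 V, R_th ≈ 3.60 kΩ

With X open, the divider is unloaded: V_th = 5.70 × 3.88/53.88 = 0.4105 V.
Zeroing V_supply shorts the top of R1 to ground, so R_th = R1 ‖ R2 = 3.601 kΩ.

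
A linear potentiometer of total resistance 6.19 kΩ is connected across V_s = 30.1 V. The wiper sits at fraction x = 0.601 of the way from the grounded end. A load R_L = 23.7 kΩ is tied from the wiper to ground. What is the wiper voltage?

V_out ≈ 17.0 V

Lower segment x·R_p = 3.720 kΩ; upper segment (1−x)·R_p = 2.470 kΩ.
(x·R_p) ‖ R_L = 3.215 kΩ.
Then V_out = V_s · 3.215/(2.470 + 3.215) = 17.02 V.
(Unloaded: V_out = x·V_s = 18.1 V.)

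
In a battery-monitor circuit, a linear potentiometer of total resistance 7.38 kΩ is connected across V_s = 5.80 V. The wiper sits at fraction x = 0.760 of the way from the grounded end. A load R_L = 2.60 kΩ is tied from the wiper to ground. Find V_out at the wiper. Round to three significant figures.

Split the track: R_lower = x·R_p = 5.609 kΩ, R_upper = (1−x)·R_p = 1.771 kΩ.
R_L loads the lower segment: effective lower R = 1.776 kΩ.
Loaded-divider output: V_out = 5.80 × 0.5007 = 2.904 V.

V_out ≈ 2.90 V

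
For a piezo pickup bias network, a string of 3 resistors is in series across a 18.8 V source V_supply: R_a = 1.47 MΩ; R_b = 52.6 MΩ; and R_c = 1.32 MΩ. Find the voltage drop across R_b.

V ≈ 17.9 V

Series total: ΣR = 1.47 + 52.6 + 1.32 = 55.39 MΩ.
V = V_supply · R/ΣR = 18.8 × 0.9496 = 17.85 V.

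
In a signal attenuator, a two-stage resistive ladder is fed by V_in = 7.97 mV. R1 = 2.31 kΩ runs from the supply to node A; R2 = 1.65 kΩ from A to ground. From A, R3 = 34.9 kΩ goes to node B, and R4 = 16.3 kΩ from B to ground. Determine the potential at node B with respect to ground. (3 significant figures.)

V_B ≈ 1.04 mV

Node A sees R2 in parallel with the series input of stage 2, R3 + R4 = 51.20 kΩ.
Effective lower resistance at A: R2 ‖ 51.20 = 1.598 kΩ.
So V_A = 7.97 × 0.4090 = 3.260 mV.
V_B = V_A × 0.3184 = 1.038 mV.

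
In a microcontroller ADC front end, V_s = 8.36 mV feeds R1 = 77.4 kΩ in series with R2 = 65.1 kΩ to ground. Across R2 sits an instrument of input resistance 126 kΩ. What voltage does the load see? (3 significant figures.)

The load sits in parallel with R2, giving an effective lower resistance R2' = R2·R_L/(R2+R_L) = 42.92 kΩ.
Now apply the divider: V_out = 8.36 × 0.3567 = 2.982 mV.
(Unloaded it would be 3.82 mV; the load pulls it down.)

V_out ≈ 2.98 mV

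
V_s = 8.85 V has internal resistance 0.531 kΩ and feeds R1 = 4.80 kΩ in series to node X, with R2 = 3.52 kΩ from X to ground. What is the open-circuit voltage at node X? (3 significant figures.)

V_th ≈ 3.52 V

R1' = 0.531 + 4.80 = 5.331 kΩ (source resistance + R1).
With X open, the divider is unloaded: V_th = 8.85 × 3.52/8.851 = 3.520 V.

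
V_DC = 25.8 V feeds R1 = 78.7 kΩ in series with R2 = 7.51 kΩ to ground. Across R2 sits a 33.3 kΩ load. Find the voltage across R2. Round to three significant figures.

The load sits in parallel with R2, giving an effective lower resistance R2' = R2·R_L/(R2+R_L) = 6.128 kΩ.
Now apply the divider: V_out = 25.8 × 0.07224 = 1.864 V.

V_out ≈ 1.86 V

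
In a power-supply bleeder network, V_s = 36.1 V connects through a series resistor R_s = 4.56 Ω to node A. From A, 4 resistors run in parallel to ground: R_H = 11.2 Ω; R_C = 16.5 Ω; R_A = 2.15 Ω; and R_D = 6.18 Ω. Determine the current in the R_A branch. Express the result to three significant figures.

I ≈ 3.70 A

Combine the parallel branches: R_p = (1/11.2 + 1/16.5 + 1/2.15 + 1/6.18)⁻¹ = 1.287 Ω.
V_A by voltage divider: V_A = 36.1 × 1.287/(4.56 + 1.287) = 7.948 V.
Branch current I = V_A/R_A = 7.948/2.15 = 3.697 A.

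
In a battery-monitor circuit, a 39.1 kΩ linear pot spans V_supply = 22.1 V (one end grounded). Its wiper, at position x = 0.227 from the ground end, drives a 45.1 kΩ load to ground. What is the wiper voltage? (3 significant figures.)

The pot divides into 30.22 kΩ above the wiper and 8.876 kΩ below.
R_L loads the lower segment: effective lower R = 7.416 kΩ.
Loaded-divider output: V_out = 22.1 × 0.1970 = 4.354 V.
(Unloaded: V_out = x·V_supply = 5.02 V.)

V_out ≈ 4.35 V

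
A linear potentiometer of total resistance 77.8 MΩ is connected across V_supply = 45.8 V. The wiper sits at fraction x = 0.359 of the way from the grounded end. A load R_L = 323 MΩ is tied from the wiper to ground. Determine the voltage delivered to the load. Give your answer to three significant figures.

V_out ≈ 15.6 V

Split the track: R_lower = x·R_p = 27.93 MΩ, R_upper = (1−x)·R_p = 49.87 MΩ.
Lower segment in parallel with the load: 27.93 ‖ 323 = 25.71 MΩ.
Loaded-divider output: V_out = 45.8 × 0.3401 = 15.58 V.
(Unloaded: V_out = x·V_supply = 16.4 V.)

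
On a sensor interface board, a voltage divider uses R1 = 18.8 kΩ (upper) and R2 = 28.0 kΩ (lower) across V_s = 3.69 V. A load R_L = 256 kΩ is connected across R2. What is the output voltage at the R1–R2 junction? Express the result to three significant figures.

First combine the lower leg with the load: R2 ‖ R_L = 25.24 kΩ.
Then V_out = V_s · R2'/(R1 + R2') = 3.69 × 25.24/44.04 = 2.115 V.

V_out ≈ 2.11 V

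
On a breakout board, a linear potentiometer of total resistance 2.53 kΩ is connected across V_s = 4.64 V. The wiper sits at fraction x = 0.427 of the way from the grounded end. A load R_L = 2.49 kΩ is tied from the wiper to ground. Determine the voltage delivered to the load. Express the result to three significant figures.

The pot divides into 1.450 kΩ above the wiper and 1.080 kΩ below.
R_L loads the lower segment: effective lower R = 0.7534 kΩ.
V_out = 4.64 × 0.7534/(1.450 + 0.7534) = 1.587 V.

V_out ≈ 1.59 V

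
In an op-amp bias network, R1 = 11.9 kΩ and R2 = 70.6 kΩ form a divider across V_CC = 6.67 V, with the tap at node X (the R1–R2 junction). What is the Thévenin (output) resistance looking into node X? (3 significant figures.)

R_th ≈ 10.2 kΩ

Zeroing V_CC shorts the top of R1 to ground, so R_th = R1 ‖ R2 = 10.18 kΩ.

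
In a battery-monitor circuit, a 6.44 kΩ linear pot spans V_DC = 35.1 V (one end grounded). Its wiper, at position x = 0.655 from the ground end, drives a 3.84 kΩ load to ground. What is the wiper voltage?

Lower segment x·R_p = 4.218 kΩ; upper segment (1−x)·R_p = 2.222 kΩ.
Lower segment in parallel with the load: 4.218 ‖ 3.84 = 2.010 kΩ.
V_out = 35.1 × 2.010/(2.222 + 2.010) = 16.67 V.

V_out ≈ 16.7 V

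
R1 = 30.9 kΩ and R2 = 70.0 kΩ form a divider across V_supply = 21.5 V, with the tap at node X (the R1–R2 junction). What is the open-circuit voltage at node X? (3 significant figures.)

With X open, the divider is unloaded: V_th = 21.5 × 70.0/100.9 = 14.92 V.

V_th ≈ 14.9 V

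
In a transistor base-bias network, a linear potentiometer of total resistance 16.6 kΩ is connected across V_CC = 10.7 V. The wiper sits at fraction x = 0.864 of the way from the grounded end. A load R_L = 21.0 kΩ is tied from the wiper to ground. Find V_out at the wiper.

Split the track: R_lower = x·R_p = 14.34 kΩ, R_upper = (1−x)·R_p = 2.258 kΩ.
R_L loads the lower segment: effective lower R = 8.522 kΩ.
Loaded-divider output: V_out = 10.7 × 0.7906 = 8.459 V.
(Unloaded: V_out = x·V_CC = 9.24 V.)

V_out ≈ 8.46 V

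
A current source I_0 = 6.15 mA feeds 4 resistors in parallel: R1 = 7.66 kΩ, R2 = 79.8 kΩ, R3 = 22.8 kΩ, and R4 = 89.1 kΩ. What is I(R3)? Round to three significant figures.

ΣG = 1/7.66 + 1/79.8 + 1/22.8 + 1/89.1 = 0.1982.
R3 takes the fraction G_k/ΣG = 0.04386/0.1982 = 0.2213, so I = 6.15 × 0.2213 = 1.361 mA.

I ≈ 1.36 mA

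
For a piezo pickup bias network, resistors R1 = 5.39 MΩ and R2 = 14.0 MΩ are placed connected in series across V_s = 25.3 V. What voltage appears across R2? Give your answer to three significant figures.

Total series resistance ΣR = 5.39 + 14.0 = 19.39 MΩ.
Voltage divider: V = V_s · (14.00 / 19.39) = 25.3 × 0.7220 = 18.27 V.

V ≈ 18.3 V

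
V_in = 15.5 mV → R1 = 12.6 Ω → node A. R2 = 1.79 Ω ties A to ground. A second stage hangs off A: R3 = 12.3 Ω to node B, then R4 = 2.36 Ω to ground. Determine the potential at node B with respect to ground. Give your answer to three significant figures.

V_B ≈ 0.280 mV

Node A sees R2 in parallel with the series input of stage 2, R3 + R4 = 14.66 Ω.
R2 ‖ (R3+R4) = 1.595 Ω.
First divider: V_A = V_in · 1.595/(12.6 + 1.595) = 1.742 mV.
Stage 2 is unloaded, so V_B = V_A · R4/(R3+R4) = 1.742 × 2.36/14.66 = 0.2804 mV.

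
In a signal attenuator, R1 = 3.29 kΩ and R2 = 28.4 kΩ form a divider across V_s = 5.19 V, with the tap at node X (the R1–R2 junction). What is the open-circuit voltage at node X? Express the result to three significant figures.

V_th is the unloaded tap voltage: V_s · R2/(R1+R2) = 5.19 × 0.8962 = 4.651 V.

V_th ≈ 4.65 V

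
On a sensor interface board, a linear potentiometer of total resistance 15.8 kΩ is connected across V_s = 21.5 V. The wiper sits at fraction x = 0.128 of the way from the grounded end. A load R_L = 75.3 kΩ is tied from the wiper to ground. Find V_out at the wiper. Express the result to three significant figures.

V_out ≈ 2.69 V

Split the track: R_lower = x·R_p = 2.022 kΩ, R_upper = (1−x)·R_p = 13.78 kΩ.
(x·R_p) ‖ R_L = 1.970 kΩ.
V_out = 21.5 × 1.970/(13.78 + 1.970) = 2.689 V.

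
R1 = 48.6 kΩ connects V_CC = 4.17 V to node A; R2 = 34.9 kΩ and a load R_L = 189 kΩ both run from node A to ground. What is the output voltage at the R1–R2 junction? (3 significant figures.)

V_out ≈ 1.57 V

R2 ‖ R_L = (34.9 × 189)/(34.9 + 189) = 29.46 kΩ.
Voltage divider with the loaded lower leg: V_out = 4.17 × 29.46/(48.6 + 29.46) = 4.17 × 0.3774 = 1.574 V.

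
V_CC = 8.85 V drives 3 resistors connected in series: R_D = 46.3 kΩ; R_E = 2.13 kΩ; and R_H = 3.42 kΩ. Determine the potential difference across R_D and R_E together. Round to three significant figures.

V ≈ 8.27 V

ΣR = 46.3 + 2.13 + 3.42 = 51.85 kΩ.
R_{R_D..R_E} = 46.3 + 2.13 = 48.43 kΩ.
By the voltage-divider rule, V = 8.85 × 48.43/51.85 = 8.266 V.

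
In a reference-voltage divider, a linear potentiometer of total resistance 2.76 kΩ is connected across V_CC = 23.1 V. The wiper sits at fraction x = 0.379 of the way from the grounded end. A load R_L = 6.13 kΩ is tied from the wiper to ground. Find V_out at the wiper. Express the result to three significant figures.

V_out ≈ 7.92 V

Lower segment x·R_p = 1.046 kΩ; upper segment (1−x)·R_p = 1.714 kΩ.
Lower segment in parallel with the load: 1.046 ‖ 6.13 = 0.8936 kΩ.
Then V_out = V_CC · 0.8936/(1.714 + 0.8936) = 7.916 V.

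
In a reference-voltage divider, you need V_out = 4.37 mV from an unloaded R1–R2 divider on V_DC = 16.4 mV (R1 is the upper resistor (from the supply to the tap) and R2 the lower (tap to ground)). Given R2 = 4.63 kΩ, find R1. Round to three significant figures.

Required fraction k = V_out/V_DC = 0.2665.
So R1 = R2 · (V_DC/V_out − 1) = 4.63 × (16.4/4.37 − 1) = 4.63 × 2.753 = 12.75 kΩ.

R1 ≈ 12.7 kΩ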